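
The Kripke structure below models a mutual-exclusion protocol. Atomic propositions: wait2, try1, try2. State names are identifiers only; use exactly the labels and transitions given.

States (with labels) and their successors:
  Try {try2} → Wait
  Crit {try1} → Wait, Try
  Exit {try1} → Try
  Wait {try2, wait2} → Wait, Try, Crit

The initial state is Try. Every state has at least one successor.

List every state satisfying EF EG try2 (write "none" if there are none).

{Try, Crit, Exit, Wait}

States satisfying EG try2: {Try, Wait}.
States satisfying EF EG try2: {Try, Crit, Exit, Wait}.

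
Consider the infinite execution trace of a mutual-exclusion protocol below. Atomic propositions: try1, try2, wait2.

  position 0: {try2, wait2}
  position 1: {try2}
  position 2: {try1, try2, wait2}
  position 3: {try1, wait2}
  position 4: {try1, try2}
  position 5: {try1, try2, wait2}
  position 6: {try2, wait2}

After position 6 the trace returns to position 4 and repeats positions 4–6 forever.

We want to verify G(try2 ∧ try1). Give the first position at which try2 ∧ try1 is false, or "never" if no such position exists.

At position 0 the labels are {try2, wait2}, so try2 ∧ try1 is false there. This is the first violation.

0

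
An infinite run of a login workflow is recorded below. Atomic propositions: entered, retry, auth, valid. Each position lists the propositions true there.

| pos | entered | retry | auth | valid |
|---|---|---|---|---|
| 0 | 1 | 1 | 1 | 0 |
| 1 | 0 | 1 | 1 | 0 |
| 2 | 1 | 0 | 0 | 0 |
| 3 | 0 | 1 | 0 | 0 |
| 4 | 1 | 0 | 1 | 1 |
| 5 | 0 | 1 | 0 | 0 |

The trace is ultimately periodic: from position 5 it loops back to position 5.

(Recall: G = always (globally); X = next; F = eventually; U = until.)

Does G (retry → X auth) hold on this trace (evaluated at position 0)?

retry → X auth must hold at every position from 0 onward. It fails at position 1, so G (retry → X auth) is false.
Positions where retry holds: 0, 1, 3, 5.
Check X auth at each: 0→ok, 1→fails, 3→ok, 5→fails.

Does not hold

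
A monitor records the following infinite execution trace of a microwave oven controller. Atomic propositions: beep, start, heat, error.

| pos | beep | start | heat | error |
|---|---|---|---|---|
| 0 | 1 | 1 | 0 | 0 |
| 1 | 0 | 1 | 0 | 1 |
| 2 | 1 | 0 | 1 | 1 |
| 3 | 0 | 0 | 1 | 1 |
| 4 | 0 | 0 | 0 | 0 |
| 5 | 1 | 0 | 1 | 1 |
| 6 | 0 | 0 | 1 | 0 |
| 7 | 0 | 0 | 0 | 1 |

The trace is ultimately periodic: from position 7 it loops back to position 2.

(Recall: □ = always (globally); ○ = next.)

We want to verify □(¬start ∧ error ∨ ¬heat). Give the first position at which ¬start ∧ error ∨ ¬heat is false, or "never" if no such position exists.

6

Check ¬start ∧ error ∨ ¬heat at each position in order: 0 ✓, 1 ✓, 2 ✓, 3 ✓, 4 ✓, 5 ✓.
At position 6 the labels are {heat}, so ¬start ∧ error ∨ ¬heat is false there. This is the first violation.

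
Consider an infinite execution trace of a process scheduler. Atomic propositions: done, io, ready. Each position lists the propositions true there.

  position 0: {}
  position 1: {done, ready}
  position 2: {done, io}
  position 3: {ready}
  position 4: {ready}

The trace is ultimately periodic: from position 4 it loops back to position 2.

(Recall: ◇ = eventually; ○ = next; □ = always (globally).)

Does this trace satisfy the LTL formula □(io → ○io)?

io → ○io must hold at every position from 0 onward. It fails at position 2, so □(io → ○io) is false.
Positions where io holds: 2.
Check ○io at each: 2→fails.

Does not hold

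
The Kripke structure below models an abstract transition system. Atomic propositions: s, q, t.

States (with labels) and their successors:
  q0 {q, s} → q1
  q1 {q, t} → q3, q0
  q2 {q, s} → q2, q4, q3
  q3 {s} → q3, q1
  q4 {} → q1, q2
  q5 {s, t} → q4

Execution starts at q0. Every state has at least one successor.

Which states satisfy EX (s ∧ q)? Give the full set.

States satisfying s ∧ q: {q0, q2}.
States satisfying EX (s ∧ q): {q1, q2, q4}.

{q1, q2, q4}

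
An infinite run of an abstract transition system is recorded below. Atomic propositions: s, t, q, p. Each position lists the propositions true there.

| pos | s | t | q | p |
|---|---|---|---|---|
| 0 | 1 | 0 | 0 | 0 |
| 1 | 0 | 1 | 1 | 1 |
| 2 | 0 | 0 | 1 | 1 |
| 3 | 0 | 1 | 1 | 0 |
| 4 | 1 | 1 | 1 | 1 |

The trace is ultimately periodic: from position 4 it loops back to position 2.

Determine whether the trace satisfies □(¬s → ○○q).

Yes

¬s → ○○q holds at every position 0..4, and those are all positions ever visited, so □(¬s → ○○q) holds.
Positions where ¬s holds: 1, 2, 3.
Check ○○q at each: 1→ok, 2→ok, 3→ok.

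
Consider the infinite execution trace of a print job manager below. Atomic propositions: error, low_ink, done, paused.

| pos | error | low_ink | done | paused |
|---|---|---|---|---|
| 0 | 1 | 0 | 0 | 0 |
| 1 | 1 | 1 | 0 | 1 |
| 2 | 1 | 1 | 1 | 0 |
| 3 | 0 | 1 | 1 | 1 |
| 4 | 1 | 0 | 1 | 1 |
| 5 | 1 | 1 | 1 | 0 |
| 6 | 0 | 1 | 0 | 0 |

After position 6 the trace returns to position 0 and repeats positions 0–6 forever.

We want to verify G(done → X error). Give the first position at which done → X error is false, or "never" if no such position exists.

2

Check done → X error at each position in order: 0 ✓, 1 ✓.
At position 2 the labels are {done, error, low_ink} and the next position 3 has {done, low_ink, paused}, so done → X error is false there. This is the first violation.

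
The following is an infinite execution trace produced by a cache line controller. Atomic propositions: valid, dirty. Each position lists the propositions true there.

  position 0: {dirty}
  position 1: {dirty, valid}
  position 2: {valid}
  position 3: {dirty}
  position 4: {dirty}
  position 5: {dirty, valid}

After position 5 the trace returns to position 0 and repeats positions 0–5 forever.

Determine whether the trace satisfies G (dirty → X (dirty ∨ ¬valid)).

dirty → X (dirty ∨ ¬valid) must hold at every position from 0 onward. It fails at position 1, so G (dirty → X (dirty ∨ ¬valid)) is false.
Positions where dirty holds: 0, 1, 3, 4, 5.
Check X (dirty ∨ ¬valid) at each: 0→ok, 1→fails, 3→ok, 4→ok, 5→ok.

Violated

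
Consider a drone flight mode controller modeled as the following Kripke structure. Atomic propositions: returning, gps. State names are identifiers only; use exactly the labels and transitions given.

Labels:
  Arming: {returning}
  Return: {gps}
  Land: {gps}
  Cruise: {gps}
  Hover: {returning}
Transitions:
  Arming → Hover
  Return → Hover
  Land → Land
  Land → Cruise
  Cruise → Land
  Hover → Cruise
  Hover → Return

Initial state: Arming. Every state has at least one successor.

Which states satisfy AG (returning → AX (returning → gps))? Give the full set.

{Return, Land, Cruise, Hover}

States satisfying returning → AX (returning → gps): {Return, Land, Cruise, Hover}.
States satisfying AG (returning → AX (returning → gps)): {Return, Land, Cruise, Hover}.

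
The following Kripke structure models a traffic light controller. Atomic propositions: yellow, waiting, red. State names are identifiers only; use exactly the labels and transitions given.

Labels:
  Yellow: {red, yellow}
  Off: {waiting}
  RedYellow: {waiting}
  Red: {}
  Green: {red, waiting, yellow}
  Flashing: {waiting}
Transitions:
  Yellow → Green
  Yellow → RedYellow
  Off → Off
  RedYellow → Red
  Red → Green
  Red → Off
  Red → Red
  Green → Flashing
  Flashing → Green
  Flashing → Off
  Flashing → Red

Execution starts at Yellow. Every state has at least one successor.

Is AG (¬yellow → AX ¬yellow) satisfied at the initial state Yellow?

Violated

States satisfying ¬yellow → AX ¬yellow: {Yellow, Off, RedYellow, Green}.
States satisfying AG (¬yellow → AX ¬yellow): {Off}.
Flashing is reachable from Yellow and violates ¬yellow → AX ¬yellow, so AG fails at Yellow.
Yellow ∉ Sat(AG (¬yellow → AX ¬yellow)).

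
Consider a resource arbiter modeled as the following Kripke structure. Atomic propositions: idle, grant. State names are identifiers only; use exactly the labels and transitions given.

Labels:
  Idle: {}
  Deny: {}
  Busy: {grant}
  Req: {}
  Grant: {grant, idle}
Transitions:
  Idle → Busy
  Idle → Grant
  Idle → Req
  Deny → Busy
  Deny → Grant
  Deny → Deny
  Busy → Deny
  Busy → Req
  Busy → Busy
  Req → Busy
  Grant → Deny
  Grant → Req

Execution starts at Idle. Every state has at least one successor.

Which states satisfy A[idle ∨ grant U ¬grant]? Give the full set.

States satisfying idle ∨ grant: {Busy, Grant}.
States satisfying ¬grant: {Idle, Deny, Req}.
States satisfying A[idle ∨ grant U ¬grant]: {Idle, Deny, Req, Grant}.

{Idle, Deny, Req, Grant}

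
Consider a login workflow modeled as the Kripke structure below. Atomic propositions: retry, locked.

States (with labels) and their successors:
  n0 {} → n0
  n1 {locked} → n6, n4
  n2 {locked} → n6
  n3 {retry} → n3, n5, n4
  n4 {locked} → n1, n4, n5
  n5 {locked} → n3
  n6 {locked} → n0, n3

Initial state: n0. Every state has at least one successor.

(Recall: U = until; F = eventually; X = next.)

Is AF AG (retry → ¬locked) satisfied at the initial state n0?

States satisfying AG (retry → ¬locked): {n0, n1, n2, n3, n4, n5, n6}.
States satisfying AF AG (retry → ¬locked): {n0, n1, n2, n3, n4, n5, n6}.
n0 ∈ Sat(AF AG (retry → ¬locked)).

Yes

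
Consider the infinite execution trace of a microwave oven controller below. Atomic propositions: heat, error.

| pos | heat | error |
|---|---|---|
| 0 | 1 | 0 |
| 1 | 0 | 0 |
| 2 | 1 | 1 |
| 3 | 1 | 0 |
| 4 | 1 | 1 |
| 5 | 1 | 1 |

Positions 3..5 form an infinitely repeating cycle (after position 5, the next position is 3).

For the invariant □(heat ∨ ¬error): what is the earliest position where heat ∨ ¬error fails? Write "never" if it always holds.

never

heat ∨ ¬error holds at every position 0..5, and those are all the positions the trace ever visits, so the invariant □(heat ∨ ¬error) is never violated.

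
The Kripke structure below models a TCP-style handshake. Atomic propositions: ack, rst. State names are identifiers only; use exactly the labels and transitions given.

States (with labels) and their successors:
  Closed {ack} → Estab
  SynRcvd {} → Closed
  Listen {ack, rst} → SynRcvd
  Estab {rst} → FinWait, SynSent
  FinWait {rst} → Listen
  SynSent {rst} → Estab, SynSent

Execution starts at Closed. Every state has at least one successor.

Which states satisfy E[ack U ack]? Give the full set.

{Closed, Listen}

States satisfying ack: {Closed, Listen}.
States satisfying E[ack U ack]: {Closed, Listen}.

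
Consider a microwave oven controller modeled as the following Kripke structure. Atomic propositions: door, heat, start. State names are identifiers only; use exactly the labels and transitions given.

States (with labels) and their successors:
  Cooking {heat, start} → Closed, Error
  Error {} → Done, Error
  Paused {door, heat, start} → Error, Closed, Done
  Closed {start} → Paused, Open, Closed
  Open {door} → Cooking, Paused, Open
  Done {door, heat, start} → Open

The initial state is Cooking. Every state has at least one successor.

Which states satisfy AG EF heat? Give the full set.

{Cooking, Error, Paused, Closed, Open, Done}

States satisfying EF heat: {Cooking, Error, Paused, Closed, Open, Done}.
States satisfying AG EF heat: {Cooking, Error, Paused, Closed, Open, Done}.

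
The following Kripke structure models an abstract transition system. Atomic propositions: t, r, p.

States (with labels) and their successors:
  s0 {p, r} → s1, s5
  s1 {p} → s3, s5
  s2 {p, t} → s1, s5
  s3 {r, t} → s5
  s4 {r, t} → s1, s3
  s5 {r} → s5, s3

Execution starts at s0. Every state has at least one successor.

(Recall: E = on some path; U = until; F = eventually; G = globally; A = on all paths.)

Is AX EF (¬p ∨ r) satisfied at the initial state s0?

Holds

States satisfying EF (¬p ∨ r): {s0, s1, s2, s3, s4, s5}.
States satisfying AX EF (¬p ∨ r): {s0, s1, s2, s3, s4, s5}.
s0 ∈ Sat(AX EF (¬p ∨ r)).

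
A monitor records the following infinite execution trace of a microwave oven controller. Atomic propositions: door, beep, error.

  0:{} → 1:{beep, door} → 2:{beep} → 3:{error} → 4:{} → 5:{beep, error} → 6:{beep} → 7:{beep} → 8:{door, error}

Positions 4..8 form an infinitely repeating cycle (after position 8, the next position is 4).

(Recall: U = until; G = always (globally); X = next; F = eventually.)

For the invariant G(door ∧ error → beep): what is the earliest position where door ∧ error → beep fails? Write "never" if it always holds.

8

Check door ∧ error → beep at each position in order: 0 ✓, 1 ✓, 2 ✓, 3 ✓, 4 ✓, 5 ✓, 6 ✓, 7 ✓.
At position 8 the labels are {door, error}, so door ∧ error → beep is false there. This is the first violation.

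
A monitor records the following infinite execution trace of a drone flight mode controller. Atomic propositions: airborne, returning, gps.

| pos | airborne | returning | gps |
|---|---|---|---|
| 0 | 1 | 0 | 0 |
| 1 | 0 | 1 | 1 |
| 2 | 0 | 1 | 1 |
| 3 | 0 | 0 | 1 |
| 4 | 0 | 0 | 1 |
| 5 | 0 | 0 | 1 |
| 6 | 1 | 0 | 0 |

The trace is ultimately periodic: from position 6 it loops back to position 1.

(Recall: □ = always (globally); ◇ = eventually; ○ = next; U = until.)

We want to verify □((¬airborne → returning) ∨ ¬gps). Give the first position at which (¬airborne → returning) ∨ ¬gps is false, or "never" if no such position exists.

Check (¬airborne → returning) ∨ ¬gps at each position in order: 0 ✓, 1 ✓, 2 ✓.
At position 3 the labels are {gps}, so (¬airborne → returning) ∨ ¬gps is false there. This is the first violation.

3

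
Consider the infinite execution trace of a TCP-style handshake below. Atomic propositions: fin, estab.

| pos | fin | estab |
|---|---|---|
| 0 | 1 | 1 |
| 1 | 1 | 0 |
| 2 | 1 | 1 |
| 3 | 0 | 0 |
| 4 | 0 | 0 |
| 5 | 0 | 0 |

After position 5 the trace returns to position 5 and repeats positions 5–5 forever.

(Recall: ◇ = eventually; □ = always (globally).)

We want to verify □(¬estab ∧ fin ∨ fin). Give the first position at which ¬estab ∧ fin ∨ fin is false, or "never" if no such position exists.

Check ¬estab ∧ fin ∨ fin at each position in order: 0 ✓, 1 ✓, 2 ✓.
At position 3 the labels are {}, so ¬estab ∧ fin ∨ fin is false there. This is the first violation.

3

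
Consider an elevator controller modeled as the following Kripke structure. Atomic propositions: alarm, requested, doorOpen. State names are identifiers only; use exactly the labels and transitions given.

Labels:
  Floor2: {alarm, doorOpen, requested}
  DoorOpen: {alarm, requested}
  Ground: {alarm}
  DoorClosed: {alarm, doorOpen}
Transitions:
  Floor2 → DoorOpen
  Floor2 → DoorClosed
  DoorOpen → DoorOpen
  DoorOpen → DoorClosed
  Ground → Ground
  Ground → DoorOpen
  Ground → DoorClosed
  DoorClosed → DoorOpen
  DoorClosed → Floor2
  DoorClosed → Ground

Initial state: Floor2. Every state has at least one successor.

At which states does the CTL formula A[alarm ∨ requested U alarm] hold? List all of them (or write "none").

States satisfying alarm ∨ requested: {Floor2, DoorOpen, Ground, DoorClosed}.
States satisfying alarm: {Floor2, DoorOpen, Ground, DoorClosed}.
States satisfying A[alarm ∨ requested U alarm]: {Floor2, DoorOpen, Ground, DoorClosed}.

{Floor2, DoorOpen, Ground, DoorClosed}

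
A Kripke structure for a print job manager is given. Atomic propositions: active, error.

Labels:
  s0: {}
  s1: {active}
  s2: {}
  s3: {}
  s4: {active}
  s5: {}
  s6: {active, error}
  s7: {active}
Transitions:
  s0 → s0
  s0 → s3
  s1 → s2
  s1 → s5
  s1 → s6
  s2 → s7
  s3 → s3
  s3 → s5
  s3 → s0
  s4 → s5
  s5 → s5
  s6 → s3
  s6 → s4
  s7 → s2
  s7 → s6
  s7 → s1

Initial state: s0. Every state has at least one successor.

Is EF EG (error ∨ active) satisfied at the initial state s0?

States satisfying EG (error ∨ active): ∅.
States satisfying EF EG (error ∨ active): ∅.
No suitable path/successor from s0 witnesses the formula.
s0 ∉ Sat(EF EG (error ∨ active)).

Violated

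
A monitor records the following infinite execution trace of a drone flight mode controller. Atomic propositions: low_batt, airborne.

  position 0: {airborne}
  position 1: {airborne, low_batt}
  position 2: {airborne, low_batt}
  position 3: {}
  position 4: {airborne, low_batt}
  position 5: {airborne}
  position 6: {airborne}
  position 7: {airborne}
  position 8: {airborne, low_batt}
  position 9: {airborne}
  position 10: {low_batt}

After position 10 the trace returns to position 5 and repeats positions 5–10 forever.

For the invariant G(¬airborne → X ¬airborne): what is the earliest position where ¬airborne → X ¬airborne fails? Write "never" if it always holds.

3

Check ¬airborne → X ¬airborne at each position in order: 0 ✓, 1 ✓, 2 ✓.
At position 3 the labels are {} and the next position 4 has {airborne, low_batt}, so ¬airborne → X ¬airborne is false there. This is the first violation.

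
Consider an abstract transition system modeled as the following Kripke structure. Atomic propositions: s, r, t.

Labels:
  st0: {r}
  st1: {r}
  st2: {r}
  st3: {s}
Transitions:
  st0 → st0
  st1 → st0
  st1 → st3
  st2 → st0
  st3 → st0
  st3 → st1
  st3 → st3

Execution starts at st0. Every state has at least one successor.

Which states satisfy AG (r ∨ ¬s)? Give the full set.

{st0, st2}

States satisfying r ∨ ¬s: {st0, st1, st2}.
States satisfying AG (r ∨ ¬s): {st0, st2}.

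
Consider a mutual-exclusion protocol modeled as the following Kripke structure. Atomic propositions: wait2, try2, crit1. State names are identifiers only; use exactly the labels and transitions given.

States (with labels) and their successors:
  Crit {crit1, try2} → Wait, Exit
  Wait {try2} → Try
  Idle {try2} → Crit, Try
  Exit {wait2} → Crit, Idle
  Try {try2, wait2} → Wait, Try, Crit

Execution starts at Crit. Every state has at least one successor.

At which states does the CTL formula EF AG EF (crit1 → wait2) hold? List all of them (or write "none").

States satisfying AG EF (crit1 → wait2): {Crit, Wait, Idle, Exit, Try}.
States satisfying EF AG EF (crit1 → wait2): {Crit, Wait, Idle, Exit, Try}.

{Crit, Wait, Idle, Exit, Try}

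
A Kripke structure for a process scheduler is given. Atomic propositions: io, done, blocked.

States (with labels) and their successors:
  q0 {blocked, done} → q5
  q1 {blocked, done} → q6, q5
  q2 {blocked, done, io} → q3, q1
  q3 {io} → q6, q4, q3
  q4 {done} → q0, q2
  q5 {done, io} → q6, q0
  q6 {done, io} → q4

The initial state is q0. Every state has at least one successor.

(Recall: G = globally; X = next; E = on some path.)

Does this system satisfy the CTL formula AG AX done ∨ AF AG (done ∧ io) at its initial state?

No

States satisfying AX done: {q0, q1, q4, q5, q6}.
States satisfying AG AX done: ∅.
States satisfying AG (done ∧ io): ∅.
States satisfying AF AG (done ∧ io): ∅.
States satisfying AG AX done ∨ AF AG (done ∧ io): ∅.
q0 ∉ Sat(AG AX done ∨ AF AG (done ∧ io)).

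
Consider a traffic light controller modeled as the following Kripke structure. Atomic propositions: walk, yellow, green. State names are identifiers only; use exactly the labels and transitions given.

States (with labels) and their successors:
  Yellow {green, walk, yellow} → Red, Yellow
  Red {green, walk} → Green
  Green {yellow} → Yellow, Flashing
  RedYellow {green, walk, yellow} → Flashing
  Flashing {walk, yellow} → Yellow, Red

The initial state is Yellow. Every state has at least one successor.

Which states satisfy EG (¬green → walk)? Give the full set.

{Yellow, RedYellow, Flashing}

States satisfying ¬green → walk: {Yellow, Red, RedYellow, Flashing}.
States satisfying EG (¬green → walk): {Yellow, RedYellow, Flashing}.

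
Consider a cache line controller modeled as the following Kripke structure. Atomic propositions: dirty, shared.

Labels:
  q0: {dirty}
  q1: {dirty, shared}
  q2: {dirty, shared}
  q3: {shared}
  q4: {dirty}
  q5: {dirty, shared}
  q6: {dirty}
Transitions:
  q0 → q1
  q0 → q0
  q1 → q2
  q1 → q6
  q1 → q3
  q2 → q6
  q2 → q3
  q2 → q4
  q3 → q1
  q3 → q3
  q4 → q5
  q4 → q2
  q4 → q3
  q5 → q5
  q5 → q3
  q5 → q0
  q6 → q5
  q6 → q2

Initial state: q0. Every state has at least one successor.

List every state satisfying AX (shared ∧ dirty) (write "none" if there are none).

States satisfying shared ∧ dirty: {q1, q2, q5}.
States satisfying AX (shared ∧ dirty): {q6}.

{q6}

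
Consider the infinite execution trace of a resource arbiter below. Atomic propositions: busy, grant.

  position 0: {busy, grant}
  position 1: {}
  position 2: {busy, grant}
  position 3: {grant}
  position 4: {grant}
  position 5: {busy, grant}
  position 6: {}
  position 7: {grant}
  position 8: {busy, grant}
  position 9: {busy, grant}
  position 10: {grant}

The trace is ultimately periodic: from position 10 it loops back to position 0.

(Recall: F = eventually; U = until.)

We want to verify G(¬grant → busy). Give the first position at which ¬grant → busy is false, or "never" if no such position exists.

Check ¬grant → busy at each position in order: 0 ✓.
At position 1 the labels are {}, so ¬grant → busy is false there. This is the first violation.

1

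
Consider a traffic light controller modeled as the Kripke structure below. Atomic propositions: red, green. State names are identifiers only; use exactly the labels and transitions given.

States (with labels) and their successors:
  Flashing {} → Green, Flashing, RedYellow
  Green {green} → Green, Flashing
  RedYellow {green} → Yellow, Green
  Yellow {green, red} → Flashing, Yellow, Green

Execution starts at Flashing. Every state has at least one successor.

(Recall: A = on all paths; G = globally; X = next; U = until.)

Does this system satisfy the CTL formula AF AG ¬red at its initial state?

States satisfying AG ¬red: ∅.
States satisfying AF AG ¬red: ∅.
There is a path from Flashing along which AG ¬red never holds.
Flashing ∉ Sat(AF AG ¬red).

Does not hold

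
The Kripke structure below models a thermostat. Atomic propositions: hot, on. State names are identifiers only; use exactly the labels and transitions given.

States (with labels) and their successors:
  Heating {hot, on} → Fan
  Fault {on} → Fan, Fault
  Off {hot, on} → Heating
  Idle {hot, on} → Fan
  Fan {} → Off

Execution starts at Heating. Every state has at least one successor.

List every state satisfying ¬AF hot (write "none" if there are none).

States satisfying hot: {Heating, Off, Idle}.
States satisfying AF hot: {Heating, Off, Idle, Fan}.
States satisfying ¬AF hot: {Fault}.

{Fault}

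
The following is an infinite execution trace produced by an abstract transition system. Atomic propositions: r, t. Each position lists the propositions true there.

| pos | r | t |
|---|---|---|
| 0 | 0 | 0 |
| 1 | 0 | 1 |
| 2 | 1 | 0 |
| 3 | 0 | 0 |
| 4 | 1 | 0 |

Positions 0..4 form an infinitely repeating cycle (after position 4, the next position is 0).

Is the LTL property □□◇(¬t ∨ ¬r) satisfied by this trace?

Satisfied

□◇(¬t ∨ ¬r) holds at every position 0..4, and those are all positions ever visited, so □□◇(¬t ∨ ¬r) holds.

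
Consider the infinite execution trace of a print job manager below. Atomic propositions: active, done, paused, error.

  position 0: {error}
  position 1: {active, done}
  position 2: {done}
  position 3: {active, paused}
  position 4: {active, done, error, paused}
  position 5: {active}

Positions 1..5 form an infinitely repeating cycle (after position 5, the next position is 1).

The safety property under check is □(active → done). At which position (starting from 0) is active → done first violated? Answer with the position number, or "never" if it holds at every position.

3

Check active → done at each position in order: 0 ✓, 1 ✓, 2 ✓.
At position 3 the labels are {active, paused}, so active → done is false there. This is the first violation.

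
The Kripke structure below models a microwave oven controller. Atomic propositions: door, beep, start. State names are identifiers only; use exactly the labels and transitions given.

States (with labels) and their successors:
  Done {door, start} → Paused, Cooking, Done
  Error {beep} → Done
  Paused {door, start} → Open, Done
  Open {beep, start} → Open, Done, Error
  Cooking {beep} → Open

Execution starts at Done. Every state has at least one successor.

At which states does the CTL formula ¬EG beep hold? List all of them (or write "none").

{Done, Error, Paused}

States satisfying beep: {Error, Open, Cooking}.
States satisfying EG beep: {Open, Cooking}.
States satisfying ¬EG beep: {Done, Error, Paused}.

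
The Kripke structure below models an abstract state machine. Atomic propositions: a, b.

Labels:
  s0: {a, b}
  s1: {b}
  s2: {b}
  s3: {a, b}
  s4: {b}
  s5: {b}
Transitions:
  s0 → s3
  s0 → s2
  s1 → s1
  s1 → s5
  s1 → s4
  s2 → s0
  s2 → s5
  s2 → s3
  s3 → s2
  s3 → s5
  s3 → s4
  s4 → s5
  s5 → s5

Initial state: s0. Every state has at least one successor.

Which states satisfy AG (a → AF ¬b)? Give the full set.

{s1, s4, s5}

States satisfying a → AF ¬b: {s1, s2, s4, s5}.
States satisfying AG (a → AF ¬b): {s1, s4, s5}.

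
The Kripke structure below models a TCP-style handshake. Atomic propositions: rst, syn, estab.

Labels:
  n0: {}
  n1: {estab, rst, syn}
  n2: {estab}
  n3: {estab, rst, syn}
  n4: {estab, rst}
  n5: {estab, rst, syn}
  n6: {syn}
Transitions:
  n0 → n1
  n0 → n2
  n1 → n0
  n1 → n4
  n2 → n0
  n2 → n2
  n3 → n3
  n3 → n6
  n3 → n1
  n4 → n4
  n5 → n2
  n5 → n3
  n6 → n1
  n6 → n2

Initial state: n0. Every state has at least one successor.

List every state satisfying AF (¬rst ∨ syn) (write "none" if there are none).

{n0, n1, n2, n3, n5, n6}

States satisfying ¬rst ∨ syn: {n0, n1, n2, n3, n5, n6}.
States satisfying AF (¬rst ∨ syn): {n0, n1, n2, n3, n5, n6}.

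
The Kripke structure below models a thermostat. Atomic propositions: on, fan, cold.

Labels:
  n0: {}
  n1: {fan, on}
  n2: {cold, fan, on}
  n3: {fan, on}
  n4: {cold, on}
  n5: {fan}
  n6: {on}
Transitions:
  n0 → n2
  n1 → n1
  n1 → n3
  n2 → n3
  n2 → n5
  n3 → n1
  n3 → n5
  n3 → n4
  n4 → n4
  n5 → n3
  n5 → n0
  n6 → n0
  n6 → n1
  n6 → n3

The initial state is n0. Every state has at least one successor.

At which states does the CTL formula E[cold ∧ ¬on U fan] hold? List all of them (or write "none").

{n1, n2, n3, n5}

States satisfying cold ∧ ¬on: ∅.
States satisfying fan: {n1, n2, n3, n5}.
States satisfying E[cold ∧ ¬on U fan]: {n1, n2, n3, n5}.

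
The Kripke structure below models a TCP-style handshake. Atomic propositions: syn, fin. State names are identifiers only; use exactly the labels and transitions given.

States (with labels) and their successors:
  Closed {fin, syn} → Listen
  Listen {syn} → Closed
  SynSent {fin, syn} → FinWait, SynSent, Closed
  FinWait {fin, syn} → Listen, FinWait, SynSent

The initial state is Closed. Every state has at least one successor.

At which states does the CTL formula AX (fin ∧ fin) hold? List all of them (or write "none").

States satisfying fin ∧ fin: {Closed, SynSent, FinWait}.
States satisfying AX (fin ∧ fin): {Listen, SynSent}.

{Listen, SynSent}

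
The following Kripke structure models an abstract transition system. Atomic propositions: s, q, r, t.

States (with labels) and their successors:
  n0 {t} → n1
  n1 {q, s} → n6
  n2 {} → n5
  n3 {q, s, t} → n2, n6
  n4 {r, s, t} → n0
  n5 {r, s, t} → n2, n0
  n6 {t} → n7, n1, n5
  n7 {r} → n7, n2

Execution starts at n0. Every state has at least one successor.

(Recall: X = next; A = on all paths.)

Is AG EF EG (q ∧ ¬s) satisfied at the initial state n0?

States satisfying EF EG (q ∧ ¬s): ∅.
States satisfying AG EF EG (q ∧ ¬s): ∅.
n0 is reachable from n0 and violates EF EG (q ∧ ¬s), so AG fails at n0.
n0 ∉ Sat(AG EF EG (q ∧ ¬s)).

Does not hold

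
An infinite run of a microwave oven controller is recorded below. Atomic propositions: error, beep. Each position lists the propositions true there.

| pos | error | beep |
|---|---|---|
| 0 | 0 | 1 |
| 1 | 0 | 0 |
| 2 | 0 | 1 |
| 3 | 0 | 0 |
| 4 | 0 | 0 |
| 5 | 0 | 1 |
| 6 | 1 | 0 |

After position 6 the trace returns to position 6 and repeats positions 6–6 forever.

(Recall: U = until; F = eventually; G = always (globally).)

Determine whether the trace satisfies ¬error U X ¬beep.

Walking from position 0: X ¬beep first holds at position 0, and ¬error holds at every earlier position along the way, so ¬error U X ¬beep holds.

Holds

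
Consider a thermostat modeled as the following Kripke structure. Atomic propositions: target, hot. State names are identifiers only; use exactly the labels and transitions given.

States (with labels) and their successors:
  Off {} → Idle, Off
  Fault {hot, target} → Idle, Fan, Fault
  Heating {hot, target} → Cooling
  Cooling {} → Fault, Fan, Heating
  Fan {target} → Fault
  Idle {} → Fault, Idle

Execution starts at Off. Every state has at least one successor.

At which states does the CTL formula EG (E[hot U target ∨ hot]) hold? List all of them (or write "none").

States satisfying E[hot U target ∨ hot]: {Fault, Heating, Fan}.
States satisfying EG (E[hot U target ∨ hot]): {Fault, Fan}.

{Fault, Fan}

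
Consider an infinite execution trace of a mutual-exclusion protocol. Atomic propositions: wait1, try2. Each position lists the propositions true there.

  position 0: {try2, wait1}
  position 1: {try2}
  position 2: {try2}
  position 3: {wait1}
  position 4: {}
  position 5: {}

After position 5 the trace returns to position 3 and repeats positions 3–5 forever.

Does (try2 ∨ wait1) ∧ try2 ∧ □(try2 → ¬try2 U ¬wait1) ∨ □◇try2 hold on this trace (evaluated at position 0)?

◇try2 must hold at every position from 0 onward. It fails at position 3, so □◇try2 is false.
At position 0: (try2 ∨ wait1) ∧ try2 ∧ □(try2 → ¬try2 U ¬wait1) is false; □◇try2 is false; so (try2 ∨ wait1) ∧ try2 ∧ □(try2 → ¬try2 U ¬wait1) ∨ □◇try2 is false.

No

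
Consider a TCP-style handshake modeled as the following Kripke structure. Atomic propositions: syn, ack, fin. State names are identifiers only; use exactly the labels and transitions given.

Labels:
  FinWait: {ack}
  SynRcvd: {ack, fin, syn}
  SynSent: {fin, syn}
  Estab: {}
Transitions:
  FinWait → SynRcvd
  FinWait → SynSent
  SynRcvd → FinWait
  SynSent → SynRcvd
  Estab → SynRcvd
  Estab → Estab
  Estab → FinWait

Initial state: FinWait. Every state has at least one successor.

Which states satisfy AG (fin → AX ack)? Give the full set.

States satisfying fin → AX ack: {FinWait, SynRcvd, SynSent, Estab}.
States satisfying AG (fin → AX ack): {FinWait, SynRcvd, SynSent, Estab}.

{FinWait, SynRcvd, SynSent, Estab}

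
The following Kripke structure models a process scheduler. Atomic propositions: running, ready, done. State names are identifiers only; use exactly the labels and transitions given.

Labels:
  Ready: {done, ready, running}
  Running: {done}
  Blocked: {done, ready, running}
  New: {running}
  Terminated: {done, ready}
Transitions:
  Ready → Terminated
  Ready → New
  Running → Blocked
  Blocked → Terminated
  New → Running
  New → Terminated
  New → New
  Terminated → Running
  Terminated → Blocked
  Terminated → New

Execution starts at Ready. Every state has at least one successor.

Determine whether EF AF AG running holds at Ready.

Does not hold

States satisfying AF AG running: ∅.
States satisfying EF AF AG running: ∅.
No suitable path/successor from Ready witnesses the formula.
Ready ∉ Sat(EF AF AG running).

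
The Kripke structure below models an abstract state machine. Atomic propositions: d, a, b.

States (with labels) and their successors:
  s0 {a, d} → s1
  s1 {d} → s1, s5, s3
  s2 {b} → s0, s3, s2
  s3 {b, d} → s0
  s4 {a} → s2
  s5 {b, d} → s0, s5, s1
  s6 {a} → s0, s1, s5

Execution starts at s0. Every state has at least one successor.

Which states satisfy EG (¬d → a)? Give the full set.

States satisfying ¬d → a: {s0, s1, s3, s4, s5, s6}.
States satisfying EG (¬d → a): {s0, s1, s3, s5, s6}.

{s0, s1, s3, s5, s6}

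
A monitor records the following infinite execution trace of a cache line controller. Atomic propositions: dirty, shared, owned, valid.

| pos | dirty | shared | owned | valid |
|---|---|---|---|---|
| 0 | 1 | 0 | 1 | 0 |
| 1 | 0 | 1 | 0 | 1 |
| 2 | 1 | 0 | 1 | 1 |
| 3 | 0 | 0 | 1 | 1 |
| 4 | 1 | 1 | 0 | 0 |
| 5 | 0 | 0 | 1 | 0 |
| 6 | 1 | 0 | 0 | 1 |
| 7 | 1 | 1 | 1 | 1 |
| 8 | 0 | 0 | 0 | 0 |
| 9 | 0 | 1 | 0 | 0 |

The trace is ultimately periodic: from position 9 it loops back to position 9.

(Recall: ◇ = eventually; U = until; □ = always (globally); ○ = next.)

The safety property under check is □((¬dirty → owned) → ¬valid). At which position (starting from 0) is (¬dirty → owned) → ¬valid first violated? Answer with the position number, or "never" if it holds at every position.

Check (¬dirty → owned) → ¬valid at each position in order: 0 ✓, 1 ✓.
At position 2 the labels are {dirty, owned, valid}, so (¬dirty → owned) → ¬valid is false there. This is the first violation.

2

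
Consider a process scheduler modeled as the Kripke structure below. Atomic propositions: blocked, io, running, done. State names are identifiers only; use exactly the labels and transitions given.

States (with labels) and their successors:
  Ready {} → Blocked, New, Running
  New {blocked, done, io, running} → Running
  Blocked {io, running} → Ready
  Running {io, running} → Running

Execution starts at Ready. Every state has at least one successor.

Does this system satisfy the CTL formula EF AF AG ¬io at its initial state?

States satisfying AF AG ¬io: ∅.
States satisfying EF AF AG ¬io: ∅.
No suitable path/successor from Ready witnesses the formula.
Ready ∉ Sat(EF AF AG ¬io).

No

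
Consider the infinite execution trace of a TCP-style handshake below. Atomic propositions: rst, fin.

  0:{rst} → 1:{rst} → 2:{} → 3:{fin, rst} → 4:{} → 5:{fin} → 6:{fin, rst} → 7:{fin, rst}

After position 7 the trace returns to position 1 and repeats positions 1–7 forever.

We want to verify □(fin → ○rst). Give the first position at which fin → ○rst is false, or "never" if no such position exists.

3

Check fin → ○rst at each position in order: 0 ✓, 1 ✓, 2 ✓.
At position 3 the labels are {fin, rst} and the next position 4 has {}, so fin → ○rst is false there. This is the first violation.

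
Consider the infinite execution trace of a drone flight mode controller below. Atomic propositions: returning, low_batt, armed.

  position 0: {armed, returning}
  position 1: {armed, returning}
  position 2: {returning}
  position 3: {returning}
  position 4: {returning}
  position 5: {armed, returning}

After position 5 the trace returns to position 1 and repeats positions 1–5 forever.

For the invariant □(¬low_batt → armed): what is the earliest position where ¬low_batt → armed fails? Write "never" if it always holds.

Check ¬low_batt → armed at each position in order: 0 ✓, 1 ✓.
At position 2 the labels are {returning}, so ¬low_batt → armed is false there. This is the first violation.

2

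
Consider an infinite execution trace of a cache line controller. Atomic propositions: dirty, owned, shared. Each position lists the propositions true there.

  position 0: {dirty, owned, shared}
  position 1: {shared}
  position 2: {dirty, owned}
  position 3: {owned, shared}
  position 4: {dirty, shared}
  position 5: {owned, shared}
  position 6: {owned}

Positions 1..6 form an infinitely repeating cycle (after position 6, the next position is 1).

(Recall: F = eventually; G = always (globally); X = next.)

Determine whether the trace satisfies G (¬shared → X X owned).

Does not hold

¬shared → X X owned must hold at every position from 0 onward. It fails at position 2, so G (¬shared → X X owned) is false.
Positions where ¬shared holds: 2, 6.
Check X X owned at each: 2→fails, 6→ok.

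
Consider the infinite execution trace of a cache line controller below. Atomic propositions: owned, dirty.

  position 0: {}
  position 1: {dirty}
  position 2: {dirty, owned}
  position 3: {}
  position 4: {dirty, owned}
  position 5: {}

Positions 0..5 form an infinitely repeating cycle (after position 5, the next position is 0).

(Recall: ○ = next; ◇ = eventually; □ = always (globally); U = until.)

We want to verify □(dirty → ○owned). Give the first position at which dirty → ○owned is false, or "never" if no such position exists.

Check dirty → ○owned at each position in order: 0 ✓, 1 ✓.
At position 2 the labels are {dirty, owned} and the next position 3 has {}, so dirty → ○owned is false there. This is the first violation.

2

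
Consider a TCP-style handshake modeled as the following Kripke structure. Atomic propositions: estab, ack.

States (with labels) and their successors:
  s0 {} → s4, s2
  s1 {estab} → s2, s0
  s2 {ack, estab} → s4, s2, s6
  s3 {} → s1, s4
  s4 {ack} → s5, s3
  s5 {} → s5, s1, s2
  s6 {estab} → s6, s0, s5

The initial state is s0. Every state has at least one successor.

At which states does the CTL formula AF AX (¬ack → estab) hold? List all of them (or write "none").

{s0, s1, s2, s3}

States satisfying AX (¬ack → estab): {s0, s2, s3}.
States satisfying AF AX (¬ack → estab): {s0, s1, s2, s3}.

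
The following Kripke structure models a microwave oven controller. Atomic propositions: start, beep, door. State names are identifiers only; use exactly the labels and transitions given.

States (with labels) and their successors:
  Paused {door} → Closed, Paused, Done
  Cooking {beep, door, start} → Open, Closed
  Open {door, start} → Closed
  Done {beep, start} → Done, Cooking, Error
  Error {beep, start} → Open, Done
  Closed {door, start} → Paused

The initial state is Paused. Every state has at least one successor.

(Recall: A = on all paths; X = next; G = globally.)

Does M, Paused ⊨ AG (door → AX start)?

States satisfying door → AX start: {Cooking, Open, Done, Error}.
States satisfying AG (door → AX start): ∅.
Closed is reachable from Paused and violates door → AX start, so AG fails at Paused.
Paused ∉ Sat(AG (door → AX start)).

Does not hold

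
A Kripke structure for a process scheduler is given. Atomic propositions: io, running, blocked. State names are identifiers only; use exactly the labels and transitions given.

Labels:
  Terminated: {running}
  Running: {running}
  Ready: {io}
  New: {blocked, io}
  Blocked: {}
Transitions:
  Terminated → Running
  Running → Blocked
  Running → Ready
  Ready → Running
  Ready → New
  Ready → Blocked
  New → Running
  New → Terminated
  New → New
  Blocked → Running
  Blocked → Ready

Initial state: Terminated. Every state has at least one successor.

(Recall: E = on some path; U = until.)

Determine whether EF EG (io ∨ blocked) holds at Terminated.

States satisfying EG (io ∨ blocked): {Ready, New}.
States satisfying EF EG (io ∨ blocked): {Terminated, Running, Ready, New, Blocked}.
Some path from Terminated reaches a state where EG (io ∨ blocked) holds.
Terminated ∈ Sat(EF EG (io ∨ blocked)).

Holds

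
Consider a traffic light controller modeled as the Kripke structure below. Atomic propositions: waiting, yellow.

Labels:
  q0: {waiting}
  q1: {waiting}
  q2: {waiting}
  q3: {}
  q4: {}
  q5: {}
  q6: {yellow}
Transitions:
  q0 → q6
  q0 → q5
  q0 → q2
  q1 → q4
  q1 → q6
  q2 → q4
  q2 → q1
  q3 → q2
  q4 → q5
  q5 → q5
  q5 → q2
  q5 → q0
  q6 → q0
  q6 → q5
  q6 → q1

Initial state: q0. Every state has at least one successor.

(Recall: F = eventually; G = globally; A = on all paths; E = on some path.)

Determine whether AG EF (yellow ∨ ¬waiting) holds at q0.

States satisfying EF (yellow ∨ ¬waiting): {q0, q1, q2, q3, q4, q5, q6}.
States satisfying AG EF (yellow ∨ ¬waiting): {q0, q1, q2, q3, q4, q5, q6}.
Every state reachable from q0 satisfies EF (yellow ∨ ¬waiting).
q0 ∈ Sat(AG EF (yellow ∨ ¬waiting)).

Yes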